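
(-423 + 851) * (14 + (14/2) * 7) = 26964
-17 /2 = -8.50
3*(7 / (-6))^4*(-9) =-2401 / 48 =-50.02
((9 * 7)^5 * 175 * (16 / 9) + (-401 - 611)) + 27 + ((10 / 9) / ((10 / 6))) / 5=4631370519227 / 15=308758034615.13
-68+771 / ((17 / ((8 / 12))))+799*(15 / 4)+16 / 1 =202265 / 68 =2974.49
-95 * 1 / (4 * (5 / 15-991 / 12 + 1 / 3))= 285 / 983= 0.29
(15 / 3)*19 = 95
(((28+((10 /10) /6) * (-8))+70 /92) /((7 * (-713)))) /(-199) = 3785 /137062842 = 0.00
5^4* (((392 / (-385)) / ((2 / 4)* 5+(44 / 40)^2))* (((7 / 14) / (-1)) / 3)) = 50000 / 1749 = 28.59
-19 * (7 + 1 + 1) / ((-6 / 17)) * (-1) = -969 / 2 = -484.50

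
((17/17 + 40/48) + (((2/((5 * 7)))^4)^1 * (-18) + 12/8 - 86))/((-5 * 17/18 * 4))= 558233796/127553125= 4.38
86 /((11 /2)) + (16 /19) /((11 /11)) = 3444 /209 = 16.48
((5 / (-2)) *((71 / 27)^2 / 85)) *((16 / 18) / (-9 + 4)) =0.04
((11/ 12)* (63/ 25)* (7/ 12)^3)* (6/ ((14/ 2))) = 3773/ 9600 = 0.39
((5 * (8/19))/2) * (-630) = -12600/19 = -663.16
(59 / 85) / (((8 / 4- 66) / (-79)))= 4661 / 5440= 0.86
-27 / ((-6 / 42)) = 189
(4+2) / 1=6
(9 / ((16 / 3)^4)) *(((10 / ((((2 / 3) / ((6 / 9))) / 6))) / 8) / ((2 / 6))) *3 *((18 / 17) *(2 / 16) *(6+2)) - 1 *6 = -5798937 / 1114112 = -5.20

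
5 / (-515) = -1 / 103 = -0.01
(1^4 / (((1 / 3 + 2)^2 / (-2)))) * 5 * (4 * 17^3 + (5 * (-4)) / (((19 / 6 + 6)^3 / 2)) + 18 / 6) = -36100.93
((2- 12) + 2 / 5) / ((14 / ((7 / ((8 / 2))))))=-6 / 5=-1.20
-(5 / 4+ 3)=-17 / 4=-4.25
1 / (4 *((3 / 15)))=1.25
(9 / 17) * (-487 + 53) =-3906 / 17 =-229.76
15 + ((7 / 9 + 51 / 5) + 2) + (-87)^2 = 7596.98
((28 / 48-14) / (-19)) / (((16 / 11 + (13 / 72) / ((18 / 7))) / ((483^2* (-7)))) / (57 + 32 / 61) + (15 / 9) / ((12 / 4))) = 1.27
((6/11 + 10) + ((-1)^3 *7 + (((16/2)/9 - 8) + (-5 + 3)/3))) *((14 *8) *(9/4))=-11732/11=-1066.55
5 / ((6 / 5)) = 25 / 6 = 4.17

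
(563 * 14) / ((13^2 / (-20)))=-157640 / 169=-932.78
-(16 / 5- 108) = 524 / 5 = 104.80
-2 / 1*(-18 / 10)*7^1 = 126 / 5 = 25.20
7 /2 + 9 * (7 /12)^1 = 35 /4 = 8.75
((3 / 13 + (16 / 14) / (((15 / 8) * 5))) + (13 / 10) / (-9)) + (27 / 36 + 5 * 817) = 334639979 / 81900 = 4085.96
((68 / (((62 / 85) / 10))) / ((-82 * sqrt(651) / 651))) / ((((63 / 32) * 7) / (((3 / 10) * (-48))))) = 739840 * sqrt(651) / 62279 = 303.10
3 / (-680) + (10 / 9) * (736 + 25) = 845.55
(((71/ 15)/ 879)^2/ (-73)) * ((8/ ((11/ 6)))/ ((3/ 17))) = -1371152/ 139596912675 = -0.00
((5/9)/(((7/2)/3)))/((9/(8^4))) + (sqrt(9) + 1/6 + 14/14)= 83495/378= 220.89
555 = 555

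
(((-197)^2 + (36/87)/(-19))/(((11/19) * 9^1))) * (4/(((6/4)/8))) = 124414528/783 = 158894.67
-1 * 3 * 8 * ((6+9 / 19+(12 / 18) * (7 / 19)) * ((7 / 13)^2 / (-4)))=37534 / 3211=11.69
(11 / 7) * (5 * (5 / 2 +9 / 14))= 24.69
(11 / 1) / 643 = 11 / 643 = 0.02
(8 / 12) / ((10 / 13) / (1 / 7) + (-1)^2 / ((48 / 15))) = 416 / 3555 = 0.12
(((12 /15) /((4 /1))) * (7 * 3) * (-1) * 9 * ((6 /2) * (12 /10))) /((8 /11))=-18711 /100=-187.11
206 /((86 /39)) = 4017 /43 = 93.42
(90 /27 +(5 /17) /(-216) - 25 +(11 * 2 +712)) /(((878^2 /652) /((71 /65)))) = 30271299359 /45998648280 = 0.66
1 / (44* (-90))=-1 / 3960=-0.00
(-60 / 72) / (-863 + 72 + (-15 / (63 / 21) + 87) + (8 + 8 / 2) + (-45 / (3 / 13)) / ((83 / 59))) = 415 / 416136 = 0.00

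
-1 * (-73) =73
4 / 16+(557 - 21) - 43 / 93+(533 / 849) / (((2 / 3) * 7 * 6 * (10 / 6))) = 987122417 / 1842330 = 535.80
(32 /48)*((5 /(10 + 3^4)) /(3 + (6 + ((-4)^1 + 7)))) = 5 /1638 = 0.00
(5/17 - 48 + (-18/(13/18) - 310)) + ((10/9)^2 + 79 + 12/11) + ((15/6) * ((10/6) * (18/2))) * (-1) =-133428265/393822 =-338.80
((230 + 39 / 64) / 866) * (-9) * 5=-664155 / 55424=-11.98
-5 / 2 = -2.50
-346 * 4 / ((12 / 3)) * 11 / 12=-1903 / 6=-317.17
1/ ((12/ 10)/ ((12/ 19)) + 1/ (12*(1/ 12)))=10/ 29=0.34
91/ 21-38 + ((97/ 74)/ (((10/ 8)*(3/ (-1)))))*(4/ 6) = -56443/ 1665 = -33.90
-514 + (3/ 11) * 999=-2657/ 11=-241.55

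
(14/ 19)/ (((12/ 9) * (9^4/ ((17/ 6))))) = 119/ 498636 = 0.00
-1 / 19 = -0.05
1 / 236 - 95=-22419 / 236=-95.00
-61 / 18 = -3.39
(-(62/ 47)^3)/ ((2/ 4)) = -476656/ 103823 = -4.59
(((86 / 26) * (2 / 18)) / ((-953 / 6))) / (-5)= 86 / 185835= 0.00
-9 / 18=-1 / 2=-0.50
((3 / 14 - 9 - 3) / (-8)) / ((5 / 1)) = 33 / 112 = 0.29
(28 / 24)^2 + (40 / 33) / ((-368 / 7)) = 12187 / 9108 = 1.34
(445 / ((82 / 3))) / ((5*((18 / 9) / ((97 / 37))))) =25899 / 6068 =4.27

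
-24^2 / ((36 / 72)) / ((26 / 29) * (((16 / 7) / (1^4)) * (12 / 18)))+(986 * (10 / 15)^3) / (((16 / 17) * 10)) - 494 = -4584727 / 3510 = -1306.19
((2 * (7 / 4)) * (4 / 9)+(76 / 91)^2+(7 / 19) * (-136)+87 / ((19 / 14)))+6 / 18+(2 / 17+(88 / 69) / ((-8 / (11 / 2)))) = 922437211 / 58281678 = 15.83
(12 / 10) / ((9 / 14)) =28 / 15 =1.87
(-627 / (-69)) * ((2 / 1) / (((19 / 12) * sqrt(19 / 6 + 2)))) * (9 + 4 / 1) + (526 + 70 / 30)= 3432 * sqrt(186) / 713 + 1585 / 3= 593.98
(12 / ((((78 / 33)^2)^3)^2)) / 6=3138428376721 / 47714478330841088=0.00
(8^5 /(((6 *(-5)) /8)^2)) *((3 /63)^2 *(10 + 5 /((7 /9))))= 12058624 /138915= 86.81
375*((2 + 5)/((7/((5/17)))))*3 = 5625/17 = 330.88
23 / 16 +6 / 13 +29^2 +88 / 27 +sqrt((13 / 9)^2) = 4760137 / 5616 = 847.60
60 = 60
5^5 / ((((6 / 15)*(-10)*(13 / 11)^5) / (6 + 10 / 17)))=-2232.57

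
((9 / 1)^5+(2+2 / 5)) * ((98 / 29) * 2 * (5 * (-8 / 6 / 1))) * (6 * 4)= -1851851904 / 29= -63856962.21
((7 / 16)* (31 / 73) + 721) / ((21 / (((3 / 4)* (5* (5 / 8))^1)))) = 3008375 / 37376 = 80.49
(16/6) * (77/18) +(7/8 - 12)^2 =233579/1728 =135.17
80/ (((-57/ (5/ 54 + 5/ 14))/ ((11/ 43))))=-74800/ 463239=-0.16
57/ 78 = 19/ 26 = 0.73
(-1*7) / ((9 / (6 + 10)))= -12.44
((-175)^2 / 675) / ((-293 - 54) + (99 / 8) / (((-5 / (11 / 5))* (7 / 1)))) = -1715000 / 13146003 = -0.13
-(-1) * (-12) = -12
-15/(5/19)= -57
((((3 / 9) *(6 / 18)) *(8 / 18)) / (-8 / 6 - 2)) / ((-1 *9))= 2 / 1215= 0.00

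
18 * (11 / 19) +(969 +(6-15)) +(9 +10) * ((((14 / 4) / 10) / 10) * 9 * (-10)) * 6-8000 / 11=-242339 / 2090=-115.95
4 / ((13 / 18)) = 72 / 13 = 5.54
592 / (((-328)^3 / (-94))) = 1739 / 1102736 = 0.00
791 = 791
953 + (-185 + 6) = 774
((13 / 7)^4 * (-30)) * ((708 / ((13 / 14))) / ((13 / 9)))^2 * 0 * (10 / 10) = 0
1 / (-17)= -1 / 17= -0.06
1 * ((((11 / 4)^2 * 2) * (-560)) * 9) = -76230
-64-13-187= -264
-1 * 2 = -2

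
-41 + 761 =720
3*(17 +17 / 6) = 119 / 2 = 59.50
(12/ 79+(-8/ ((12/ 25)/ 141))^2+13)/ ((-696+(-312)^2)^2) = 436278539/ 737926036416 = 0.00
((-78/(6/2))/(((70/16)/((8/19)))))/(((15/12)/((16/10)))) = -53248/16625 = -3.20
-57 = -57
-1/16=-0.06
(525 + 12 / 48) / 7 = 2101 / 28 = 75.04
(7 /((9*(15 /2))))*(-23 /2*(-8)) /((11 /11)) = 1288 /135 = 9.54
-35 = -35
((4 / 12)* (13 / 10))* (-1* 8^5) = -14199.47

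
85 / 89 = 0.96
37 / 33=1.12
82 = 82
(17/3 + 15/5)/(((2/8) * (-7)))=-104/21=-4.95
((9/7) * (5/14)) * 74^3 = 9117540/49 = 186072.24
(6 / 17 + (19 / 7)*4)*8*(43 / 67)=458896 / 7973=57.56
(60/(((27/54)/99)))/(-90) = -132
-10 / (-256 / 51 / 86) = 10965 / 64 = 171.33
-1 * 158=-158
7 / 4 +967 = 3875 / 4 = 968.75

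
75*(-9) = -675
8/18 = 4/9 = 0.44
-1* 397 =-397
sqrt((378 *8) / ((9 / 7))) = 28 *sqrt(3) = 48.50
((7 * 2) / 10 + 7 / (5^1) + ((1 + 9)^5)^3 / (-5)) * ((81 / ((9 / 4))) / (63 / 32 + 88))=-80027787426188.53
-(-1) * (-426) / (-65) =426 / 65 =6.55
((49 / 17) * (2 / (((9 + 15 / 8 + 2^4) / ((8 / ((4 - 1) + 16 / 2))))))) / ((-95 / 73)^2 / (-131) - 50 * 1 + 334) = 4378476928 / 7970685113655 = 0.00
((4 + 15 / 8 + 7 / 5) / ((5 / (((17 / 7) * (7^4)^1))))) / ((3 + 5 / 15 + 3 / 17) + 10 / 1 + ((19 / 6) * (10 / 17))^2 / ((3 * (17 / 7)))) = 225085002471 / 371052800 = 606.61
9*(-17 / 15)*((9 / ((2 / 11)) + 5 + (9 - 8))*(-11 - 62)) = 413253 / 10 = 41325.30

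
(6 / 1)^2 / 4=9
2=2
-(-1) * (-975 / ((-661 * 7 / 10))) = 9750 / 4627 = 2.11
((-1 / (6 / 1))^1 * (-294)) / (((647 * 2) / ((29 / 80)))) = 1421 / 103520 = 0.01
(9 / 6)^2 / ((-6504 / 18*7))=-27 / 30352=-0.00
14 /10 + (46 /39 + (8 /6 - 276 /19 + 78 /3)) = 57007 /3705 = 15.39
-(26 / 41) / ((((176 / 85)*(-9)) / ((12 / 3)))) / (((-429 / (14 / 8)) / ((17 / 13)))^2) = 1203685 / 310761326304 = 0.00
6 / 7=0.86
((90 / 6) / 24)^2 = 25 / 64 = 0.39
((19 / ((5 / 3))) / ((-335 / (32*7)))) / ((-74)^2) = -3192 / 2293075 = -0.00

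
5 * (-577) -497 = -3382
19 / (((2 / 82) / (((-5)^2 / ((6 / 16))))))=155800 / 3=51933.33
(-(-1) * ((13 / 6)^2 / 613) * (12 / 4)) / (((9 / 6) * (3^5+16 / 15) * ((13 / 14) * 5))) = 13 / 961797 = 0.00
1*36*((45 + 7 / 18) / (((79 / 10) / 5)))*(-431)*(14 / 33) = -492977800 / 2607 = -189097.74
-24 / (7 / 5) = -120 / 7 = -17.14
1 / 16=0.06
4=4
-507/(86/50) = -12675/43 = -294.77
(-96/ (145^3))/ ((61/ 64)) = -0.00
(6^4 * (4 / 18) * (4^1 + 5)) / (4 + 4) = 324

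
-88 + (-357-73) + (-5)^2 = -493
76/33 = 2.30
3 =3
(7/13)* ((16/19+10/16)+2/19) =1673/1976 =0.85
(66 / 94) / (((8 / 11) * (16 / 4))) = 363 / 1504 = 0.24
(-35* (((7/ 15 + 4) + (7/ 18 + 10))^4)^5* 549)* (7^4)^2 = -820050014032469704527378615415876476044394028382752547789704849640959627/ 27017034353459841780000000000000000000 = -30353072928134056085220670000000000.00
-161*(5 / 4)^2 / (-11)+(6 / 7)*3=31343 / 1232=25.44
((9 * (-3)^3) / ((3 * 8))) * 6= -243 / 4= -60.75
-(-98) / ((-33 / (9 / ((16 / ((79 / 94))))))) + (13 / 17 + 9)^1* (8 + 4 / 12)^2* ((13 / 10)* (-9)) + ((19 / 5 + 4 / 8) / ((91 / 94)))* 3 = -506874353243 / 63983920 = -7921.90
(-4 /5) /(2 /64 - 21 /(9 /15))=0.02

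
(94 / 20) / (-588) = -47 / 5880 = -0.01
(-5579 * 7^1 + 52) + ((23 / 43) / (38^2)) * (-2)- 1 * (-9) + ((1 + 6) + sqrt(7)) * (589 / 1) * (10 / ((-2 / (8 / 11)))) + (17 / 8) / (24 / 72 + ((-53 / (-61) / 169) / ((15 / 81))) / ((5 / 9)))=-104558868926225 / 1937022032- 23560 * sqrt(7) / 11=-59645.90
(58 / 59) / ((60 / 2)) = 29 / 885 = 0.03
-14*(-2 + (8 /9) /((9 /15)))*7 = 1372 /27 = 50.81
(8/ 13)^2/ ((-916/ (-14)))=224/ 38701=0.01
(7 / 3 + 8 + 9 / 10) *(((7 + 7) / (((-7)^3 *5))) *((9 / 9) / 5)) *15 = -337 / 1225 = -0.28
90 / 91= 0.99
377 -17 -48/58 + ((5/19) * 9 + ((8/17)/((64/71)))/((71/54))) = 13561089/37468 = 361.94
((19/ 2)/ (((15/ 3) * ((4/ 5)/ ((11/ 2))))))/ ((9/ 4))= 209/ 36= 5.81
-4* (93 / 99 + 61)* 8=-65408 / 33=-1982.06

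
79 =79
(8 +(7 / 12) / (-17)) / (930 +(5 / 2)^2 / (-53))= 17225 / 2010777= 0.01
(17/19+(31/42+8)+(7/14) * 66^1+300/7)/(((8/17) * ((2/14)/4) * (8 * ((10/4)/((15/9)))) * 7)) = 1159757/19152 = 60.56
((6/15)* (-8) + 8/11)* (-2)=272/55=4.95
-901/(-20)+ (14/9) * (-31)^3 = -8333371/180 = -46296.51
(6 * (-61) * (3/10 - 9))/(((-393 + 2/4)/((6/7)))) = -191052/27475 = -6.95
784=784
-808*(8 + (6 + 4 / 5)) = -59792 / 5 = -11958.40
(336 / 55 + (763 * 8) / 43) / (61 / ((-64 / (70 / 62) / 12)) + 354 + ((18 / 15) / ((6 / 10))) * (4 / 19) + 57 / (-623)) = 2055889553536 / 4740658390435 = 0.43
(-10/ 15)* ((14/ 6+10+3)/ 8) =-23/ 18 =-1.28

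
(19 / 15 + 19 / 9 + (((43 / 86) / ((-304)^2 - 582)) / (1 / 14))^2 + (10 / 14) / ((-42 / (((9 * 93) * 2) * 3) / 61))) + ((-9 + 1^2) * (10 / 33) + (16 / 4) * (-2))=-1067147599089097277 / 204554143650780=-5216.94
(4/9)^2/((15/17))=0.22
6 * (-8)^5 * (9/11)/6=-294912/11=-26810.18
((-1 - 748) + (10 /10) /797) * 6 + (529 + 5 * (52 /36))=-3957.77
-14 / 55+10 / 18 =149 / 495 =0.30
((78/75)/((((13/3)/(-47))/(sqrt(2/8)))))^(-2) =625/19881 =0.03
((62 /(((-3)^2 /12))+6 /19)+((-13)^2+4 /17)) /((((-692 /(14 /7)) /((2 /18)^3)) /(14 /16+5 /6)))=-10020359 /5865953904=-0.00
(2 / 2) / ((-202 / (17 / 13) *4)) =-17 / 10504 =-0.00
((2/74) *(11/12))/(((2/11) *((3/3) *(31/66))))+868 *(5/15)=3986377/13764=289.62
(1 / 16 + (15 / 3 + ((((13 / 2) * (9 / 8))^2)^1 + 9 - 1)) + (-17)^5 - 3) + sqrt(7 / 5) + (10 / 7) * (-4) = -2544280129 / 1792 + sqrt(35) / 5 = -1419798.00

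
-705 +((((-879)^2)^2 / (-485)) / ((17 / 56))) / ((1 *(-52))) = 8357562042909 / 107185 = 77973242.92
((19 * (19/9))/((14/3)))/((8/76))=6859/84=81.65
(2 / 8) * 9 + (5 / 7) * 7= 29 / 4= 7.25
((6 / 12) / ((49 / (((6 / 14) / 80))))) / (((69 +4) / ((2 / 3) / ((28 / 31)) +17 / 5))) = 869 / 280436800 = 0.00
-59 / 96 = -0.61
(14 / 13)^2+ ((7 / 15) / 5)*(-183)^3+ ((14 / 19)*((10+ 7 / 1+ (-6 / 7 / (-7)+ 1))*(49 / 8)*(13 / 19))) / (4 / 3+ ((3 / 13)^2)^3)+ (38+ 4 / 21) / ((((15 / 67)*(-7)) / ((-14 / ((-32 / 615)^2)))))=-3362131578417474344401 / 7539510961964800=-445934.97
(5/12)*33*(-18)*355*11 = -1932975/2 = -966487.50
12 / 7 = 1.71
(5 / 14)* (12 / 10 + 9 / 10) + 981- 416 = 2263 / 4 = 565.75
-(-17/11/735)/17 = 1/8085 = 0.00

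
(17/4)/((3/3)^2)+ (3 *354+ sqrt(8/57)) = 2 *sqrt(114)/57+ 4265/4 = 1066.62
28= 28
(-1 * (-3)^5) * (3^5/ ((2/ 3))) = 177147/ 2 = 88573.50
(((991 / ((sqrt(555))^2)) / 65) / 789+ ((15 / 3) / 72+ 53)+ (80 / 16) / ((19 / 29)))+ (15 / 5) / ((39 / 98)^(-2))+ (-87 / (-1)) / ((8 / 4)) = 120815989941323 / 1154188071400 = 104.68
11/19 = 0.58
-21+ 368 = 347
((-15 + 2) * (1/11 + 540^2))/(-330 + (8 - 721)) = 41698813/11473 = 3634.52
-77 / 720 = -0.11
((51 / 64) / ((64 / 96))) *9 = 1377 / 128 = 10.76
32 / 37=0.86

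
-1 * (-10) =10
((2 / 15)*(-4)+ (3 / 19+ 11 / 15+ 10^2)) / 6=1589 / 95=16.73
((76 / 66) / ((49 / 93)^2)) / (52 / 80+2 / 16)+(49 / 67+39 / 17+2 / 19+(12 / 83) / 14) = 402921205014 / 47439517433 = 8.49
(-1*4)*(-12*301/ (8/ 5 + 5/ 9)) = 650160/ 97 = 6702.68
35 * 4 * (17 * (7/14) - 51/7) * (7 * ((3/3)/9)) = 1190/9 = 132.22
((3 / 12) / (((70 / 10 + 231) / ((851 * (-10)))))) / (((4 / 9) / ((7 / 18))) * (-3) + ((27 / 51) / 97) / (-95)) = 39209825 / 15039132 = 2.61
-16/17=-0.94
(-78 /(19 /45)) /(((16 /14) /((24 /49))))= -10530 /133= -79.17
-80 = -80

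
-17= -17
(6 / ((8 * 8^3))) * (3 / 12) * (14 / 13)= 21 / 53248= 0.00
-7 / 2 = -3.50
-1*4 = -4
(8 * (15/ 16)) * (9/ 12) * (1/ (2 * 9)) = 0.31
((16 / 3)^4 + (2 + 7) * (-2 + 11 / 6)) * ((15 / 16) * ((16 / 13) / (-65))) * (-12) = 261658 / 1521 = 172.03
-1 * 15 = -15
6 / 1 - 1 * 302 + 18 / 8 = -1175 / 4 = -293.75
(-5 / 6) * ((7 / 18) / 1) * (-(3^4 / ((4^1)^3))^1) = 105 / 256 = 0.41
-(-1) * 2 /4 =1 /2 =0.50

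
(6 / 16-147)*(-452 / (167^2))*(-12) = -28.52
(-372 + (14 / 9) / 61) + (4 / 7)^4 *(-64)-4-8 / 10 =-2528198726 / 6590745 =-383.60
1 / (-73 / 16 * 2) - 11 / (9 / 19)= -15329 / 657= -23.33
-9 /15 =-3 /5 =-0.60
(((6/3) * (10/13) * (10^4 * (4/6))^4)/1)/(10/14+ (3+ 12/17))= 190400000000000000000/276939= 687516023384210.96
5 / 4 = 1.25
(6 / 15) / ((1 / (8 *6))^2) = 4608 / 5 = 921.60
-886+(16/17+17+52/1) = -13873/17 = -816.06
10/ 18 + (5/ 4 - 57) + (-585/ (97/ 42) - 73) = -1332175/ 3492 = -381.49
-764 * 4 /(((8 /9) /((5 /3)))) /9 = -1910 /3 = -636.67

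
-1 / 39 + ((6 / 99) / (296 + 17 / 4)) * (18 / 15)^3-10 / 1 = -645665161 / 64403625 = -10.03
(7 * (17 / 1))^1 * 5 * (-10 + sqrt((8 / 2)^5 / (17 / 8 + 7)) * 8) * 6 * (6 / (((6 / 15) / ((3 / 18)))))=-89250 + 4569600 * sqrt(146) / 73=667115.57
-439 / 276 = -1.59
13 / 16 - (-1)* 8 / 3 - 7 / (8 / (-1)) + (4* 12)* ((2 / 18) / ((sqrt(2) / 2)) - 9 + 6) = -6703 / 48 + 16* sqrt(2) / 3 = -132.10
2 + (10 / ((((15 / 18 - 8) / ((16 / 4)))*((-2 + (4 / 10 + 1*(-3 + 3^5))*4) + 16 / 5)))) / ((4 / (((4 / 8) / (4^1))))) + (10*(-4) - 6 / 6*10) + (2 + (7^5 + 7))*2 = 13903910261 / 414004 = 33584.00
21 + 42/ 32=357/ 16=22.31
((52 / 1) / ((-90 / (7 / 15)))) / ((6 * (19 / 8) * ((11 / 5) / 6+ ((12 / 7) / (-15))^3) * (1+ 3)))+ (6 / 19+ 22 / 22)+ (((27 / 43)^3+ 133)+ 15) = 149.55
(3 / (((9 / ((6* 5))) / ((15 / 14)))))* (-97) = -1039.29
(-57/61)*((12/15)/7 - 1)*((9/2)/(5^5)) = 0.00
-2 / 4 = -1 / 2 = -0.50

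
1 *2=2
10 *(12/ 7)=120/ 7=17.14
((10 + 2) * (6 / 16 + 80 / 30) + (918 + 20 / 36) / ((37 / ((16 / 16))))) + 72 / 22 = 64.60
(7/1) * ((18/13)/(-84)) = -3/26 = -0.12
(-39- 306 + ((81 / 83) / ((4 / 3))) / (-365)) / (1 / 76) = -794339517 / 30295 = -26220.15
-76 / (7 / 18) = -1368 / 7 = -195.43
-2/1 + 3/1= 1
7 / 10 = 0.70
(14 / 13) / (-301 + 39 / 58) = -812 / 226447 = -0.00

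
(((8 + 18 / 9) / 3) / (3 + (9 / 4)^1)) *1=40 / 63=0.63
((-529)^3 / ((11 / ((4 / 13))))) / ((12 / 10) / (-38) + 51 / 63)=-5322824.57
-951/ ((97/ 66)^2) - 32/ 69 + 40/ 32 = -1141303703/ 2596884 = -439.49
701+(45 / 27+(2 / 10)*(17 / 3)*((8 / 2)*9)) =743.47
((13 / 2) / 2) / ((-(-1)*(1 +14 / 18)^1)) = 117 / 64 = 1.83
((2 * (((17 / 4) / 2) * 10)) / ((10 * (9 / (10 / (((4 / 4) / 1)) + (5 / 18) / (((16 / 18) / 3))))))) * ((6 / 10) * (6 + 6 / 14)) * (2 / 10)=255 / 64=3.98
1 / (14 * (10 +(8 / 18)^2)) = 81 / 11564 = 0.01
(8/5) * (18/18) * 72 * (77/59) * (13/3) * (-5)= -192192/59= -3257.49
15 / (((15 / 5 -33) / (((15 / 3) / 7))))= -5 / 14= -0.36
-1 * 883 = -883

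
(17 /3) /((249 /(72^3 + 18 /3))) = 2115106 /249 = 8494.40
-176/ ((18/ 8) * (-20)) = 176/ 45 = 3.91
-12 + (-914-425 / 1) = -1351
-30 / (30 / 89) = -89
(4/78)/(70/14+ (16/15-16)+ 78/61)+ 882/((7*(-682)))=-6693671/35104927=-0.19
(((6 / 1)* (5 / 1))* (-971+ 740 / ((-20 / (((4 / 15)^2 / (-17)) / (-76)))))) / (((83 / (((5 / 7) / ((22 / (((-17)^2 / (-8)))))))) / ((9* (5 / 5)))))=3598946223 / 971432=3704.78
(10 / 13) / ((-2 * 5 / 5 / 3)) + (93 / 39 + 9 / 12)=103 / 52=1.98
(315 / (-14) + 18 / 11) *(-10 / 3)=765 / 11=69.55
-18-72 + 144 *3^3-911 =2887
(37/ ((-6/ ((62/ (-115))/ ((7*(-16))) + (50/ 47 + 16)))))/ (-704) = 17377679/ 116229120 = 0.15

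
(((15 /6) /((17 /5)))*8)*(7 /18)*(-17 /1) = -350 /9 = -38.89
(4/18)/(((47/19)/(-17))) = -646/423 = -1.53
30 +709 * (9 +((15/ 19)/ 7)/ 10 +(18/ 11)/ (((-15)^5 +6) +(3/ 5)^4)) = 106119418302753/ 16532093116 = 6418.99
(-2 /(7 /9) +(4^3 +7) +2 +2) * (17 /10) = 8619 /70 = 123.13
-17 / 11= -1.55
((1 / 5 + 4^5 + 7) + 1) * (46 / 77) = 237406 / 385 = 616.64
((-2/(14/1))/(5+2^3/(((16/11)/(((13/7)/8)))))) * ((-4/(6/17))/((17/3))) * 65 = 2080/703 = 2.96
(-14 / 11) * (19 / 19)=-14 / 11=-1.27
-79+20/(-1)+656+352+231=1140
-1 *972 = -972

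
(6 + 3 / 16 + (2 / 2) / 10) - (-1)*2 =663 / 80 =8.29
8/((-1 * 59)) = -8/59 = -0.14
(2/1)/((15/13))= 26/15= 1.73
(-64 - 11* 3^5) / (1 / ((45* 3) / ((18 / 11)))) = -225802.50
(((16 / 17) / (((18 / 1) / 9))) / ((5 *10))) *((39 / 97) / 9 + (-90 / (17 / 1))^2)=9443428 / 35742075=0.26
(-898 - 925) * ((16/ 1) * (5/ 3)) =-145840/ 3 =-48613.33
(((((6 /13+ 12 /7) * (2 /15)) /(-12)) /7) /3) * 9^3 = -2673 /3185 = -0.84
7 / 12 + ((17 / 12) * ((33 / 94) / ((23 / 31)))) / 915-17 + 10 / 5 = -114072133 / 7912920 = -14.42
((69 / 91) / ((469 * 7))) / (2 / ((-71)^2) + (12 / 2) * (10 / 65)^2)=4521777 / 2788100882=0.00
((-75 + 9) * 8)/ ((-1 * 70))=264/ 35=7.54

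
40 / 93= 0.43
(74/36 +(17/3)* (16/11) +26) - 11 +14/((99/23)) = 5653/198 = 28.55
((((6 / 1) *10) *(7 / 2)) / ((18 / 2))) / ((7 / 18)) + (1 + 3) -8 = 56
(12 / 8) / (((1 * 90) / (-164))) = -41 / 15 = -2.73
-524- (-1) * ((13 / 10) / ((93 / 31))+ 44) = -14387 / 30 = -479.57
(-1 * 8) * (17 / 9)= -136 / 9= -15.11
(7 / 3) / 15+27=1222 / 45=27.16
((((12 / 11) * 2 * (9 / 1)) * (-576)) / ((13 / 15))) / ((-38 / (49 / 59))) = 45722880 / 160303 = 285.23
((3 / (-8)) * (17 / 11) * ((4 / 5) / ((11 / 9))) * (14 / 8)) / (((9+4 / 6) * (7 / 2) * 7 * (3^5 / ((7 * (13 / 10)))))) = -221 / 2105400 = -0.00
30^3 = 27000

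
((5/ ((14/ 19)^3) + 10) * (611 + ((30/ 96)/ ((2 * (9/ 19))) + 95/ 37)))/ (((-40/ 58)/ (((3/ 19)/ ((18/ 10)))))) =-1756.74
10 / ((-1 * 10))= -1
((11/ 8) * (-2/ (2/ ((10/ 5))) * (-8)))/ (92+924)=11/ 508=0.02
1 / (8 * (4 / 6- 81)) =-0.00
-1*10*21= -210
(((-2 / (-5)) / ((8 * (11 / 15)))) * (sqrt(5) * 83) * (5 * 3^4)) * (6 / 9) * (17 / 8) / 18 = 63495 * sqrt(5) / 352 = 403.35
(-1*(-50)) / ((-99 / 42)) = -700 / 33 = -21.21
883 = 883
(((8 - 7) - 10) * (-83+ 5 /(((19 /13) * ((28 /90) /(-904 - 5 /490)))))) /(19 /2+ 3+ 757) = 117.24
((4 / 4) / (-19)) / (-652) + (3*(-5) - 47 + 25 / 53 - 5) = -66.53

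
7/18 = 0.39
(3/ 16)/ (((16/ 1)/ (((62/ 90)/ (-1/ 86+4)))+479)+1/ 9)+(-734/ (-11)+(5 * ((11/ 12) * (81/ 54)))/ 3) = 249964737175/ 3621666048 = 69.02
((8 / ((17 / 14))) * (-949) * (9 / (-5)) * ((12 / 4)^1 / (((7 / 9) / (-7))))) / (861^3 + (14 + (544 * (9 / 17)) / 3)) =-25827984 / 54253586735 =-0.00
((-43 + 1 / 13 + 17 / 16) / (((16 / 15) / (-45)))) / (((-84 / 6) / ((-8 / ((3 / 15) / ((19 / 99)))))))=62037375 / 64064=968.37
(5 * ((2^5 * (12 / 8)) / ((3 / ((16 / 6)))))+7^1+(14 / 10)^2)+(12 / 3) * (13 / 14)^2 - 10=792853 / 3675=215.74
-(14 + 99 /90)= -151 /10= -15.10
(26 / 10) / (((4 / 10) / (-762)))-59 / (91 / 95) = -456328 / 91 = -5014.59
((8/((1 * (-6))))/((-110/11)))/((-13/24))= -16/65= -0.25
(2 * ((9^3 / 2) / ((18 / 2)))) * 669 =54189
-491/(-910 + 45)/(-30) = -491/25950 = -0.02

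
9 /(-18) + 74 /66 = 41 /66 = 0.62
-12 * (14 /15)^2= -784 /75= -10.45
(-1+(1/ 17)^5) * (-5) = 7099280/ 1419857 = 5.00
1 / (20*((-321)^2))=0.00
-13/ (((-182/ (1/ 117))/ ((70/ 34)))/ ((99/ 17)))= 55/ 7514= 0.01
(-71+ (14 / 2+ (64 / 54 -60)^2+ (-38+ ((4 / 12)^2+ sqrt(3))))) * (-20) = -48949340 / 729 -20 * sqrt(3) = -67180.51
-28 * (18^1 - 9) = -252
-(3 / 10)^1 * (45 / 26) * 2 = -27 / 26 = -1.04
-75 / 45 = -5 / 3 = -1.67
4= 4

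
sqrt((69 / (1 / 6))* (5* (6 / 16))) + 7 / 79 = 7 / 79 + 3* sqrt(345) / 2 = 27.95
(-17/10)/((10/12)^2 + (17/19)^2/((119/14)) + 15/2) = -110466/538595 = -0.21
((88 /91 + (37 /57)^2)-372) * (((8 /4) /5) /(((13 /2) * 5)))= -438298628 /96089175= -4.56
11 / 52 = 0.21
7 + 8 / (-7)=41 / 7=5.86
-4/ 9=-0.44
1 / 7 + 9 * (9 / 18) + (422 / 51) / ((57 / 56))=519803 / 40698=12.77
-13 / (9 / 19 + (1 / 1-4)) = 247 / 48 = 5.15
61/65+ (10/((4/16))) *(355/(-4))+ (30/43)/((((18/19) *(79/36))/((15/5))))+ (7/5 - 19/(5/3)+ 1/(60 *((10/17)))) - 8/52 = -94279679623/26496600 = -3558.18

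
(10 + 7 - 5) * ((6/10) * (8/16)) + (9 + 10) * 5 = 493/5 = 98.60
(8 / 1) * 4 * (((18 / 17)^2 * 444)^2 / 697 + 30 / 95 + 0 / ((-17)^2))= 12593462745792 / 1106068603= 11385.79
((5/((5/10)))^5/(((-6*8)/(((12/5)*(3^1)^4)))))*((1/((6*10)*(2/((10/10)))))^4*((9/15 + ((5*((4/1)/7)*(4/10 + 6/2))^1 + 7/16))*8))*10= -6021/3584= -1.68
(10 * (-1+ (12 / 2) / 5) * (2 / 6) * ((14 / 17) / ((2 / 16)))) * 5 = 1120 / 51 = 21.96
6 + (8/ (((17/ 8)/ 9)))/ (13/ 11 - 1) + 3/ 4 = 13131/ 68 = 193.10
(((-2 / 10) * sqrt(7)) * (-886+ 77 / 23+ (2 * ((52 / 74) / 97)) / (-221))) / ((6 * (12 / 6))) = 247725001 * sqrt(7) / 16839588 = 38.92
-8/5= -1.60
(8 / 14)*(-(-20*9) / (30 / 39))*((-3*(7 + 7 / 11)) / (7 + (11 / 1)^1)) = -1872 / 11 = -170.18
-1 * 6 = -6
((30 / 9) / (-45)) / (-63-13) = 1 / 1026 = 0.00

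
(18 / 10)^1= 9 / 5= 1.80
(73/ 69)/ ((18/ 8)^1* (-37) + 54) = -292/ 8073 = -0.04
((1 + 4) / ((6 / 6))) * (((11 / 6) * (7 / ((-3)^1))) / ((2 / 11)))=-4235 / 36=-117.64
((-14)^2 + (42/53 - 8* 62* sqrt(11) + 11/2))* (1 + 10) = 235873/106 - 5456* sqrt(11) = -15870.29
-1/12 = -0.08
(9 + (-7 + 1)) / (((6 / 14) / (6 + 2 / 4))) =91 / 2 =45.50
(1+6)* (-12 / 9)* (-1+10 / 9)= -28 / 27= -1.04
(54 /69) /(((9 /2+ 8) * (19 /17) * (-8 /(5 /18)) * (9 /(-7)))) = 119 /78660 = 0.00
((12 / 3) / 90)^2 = 0.00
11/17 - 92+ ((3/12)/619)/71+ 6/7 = -1893147005/20919724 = -90.50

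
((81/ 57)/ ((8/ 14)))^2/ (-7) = -5103/ 5776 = -0.88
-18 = -18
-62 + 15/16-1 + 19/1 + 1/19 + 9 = -10339/304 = -34.01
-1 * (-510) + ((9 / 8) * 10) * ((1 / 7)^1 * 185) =22605 / 28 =807.32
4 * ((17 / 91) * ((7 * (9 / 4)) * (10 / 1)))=1530 / 13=117.69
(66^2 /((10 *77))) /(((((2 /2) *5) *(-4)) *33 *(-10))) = 3 /3500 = 0.00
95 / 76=5 / 4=1.25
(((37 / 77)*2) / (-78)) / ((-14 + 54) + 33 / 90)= -370 / 1212211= -0.00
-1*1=-1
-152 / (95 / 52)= -416 / 5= -83.20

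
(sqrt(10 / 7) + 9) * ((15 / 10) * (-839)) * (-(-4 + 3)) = -22653 / 2 - 2517 * sqrt(70) / 14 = -12830.70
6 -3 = 3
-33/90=-11/30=-0.37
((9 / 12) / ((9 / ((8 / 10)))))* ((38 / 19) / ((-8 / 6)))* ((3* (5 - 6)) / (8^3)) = 3 / 5120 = 0.00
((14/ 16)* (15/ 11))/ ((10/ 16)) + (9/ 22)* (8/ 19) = 435/ 209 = 2.08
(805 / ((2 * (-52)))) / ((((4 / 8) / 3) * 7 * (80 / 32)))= -69 / 26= -2.65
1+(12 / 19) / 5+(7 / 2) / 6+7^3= 392969 / 1140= 344.71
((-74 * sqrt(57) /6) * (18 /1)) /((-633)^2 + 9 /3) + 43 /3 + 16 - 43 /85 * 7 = 6832 /255 - 37 * sqrt(57) /66782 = 26.79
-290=-290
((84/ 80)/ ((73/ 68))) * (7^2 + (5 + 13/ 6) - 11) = 32249/ 730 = 44.18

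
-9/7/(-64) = 9/448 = 0.02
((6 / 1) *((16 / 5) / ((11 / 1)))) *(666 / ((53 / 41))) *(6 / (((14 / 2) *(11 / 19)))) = 298836864 / 224455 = 1331.39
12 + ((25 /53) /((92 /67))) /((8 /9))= 483171 /39008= 12.39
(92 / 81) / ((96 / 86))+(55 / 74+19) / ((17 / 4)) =5.66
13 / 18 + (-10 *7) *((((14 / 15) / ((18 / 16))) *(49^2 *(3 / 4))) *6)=-11294291 / 18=-627460.61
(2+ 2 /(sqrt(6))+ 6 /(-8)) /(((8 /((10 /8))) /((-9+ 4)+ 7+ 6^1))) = 2.58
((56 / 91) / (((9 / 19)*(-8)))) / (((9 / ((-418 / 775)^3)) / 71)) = 98523718568 / 490155046875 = 0.20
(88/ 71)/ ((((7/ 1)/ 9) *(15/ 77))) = 8.18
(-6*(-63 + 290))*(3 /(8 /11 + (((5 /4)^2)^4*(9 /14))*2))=-20619067392 /42341891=-486.97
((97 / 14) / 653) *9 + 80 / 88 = 101023 / 100562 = 1.00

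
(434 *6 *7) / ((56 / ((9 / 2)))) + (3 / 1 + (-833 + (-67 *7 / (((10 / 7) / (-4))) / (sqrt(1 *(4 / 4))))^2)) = 1725128.99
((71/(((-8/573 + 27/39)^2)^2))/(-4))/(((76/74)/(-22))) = 88970218069253103297/49546249492716556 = 1795.70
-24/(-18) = 4/3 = 1.33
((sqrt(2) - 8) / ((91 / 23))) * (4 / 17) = -736 / 1547 + 92 * sqrt(2) / 1547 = -0.39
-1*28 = -28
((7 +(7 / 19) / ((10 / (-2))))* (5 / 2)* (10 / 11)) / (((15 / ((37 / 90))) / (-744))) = -3018904 / 9405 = -320.99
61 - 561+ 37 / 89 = -44463 / 89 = -499.58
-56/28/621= -2/621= -0.00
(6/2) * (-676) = -2028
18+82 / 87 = 1648 / 87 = 18.94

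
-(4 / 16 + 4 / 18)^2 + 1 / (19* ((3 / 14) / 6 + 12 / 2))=-891691 / 4161456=-0.21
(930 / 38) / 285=31 / 361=0.09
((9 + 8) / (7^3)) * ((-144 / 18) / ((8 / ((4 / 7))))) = -68 / 2401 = -0.03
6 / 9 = 2 / 3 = 0.67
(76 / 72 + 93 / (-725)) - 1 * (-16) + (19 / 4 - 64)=-1104623 / 26100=-42.32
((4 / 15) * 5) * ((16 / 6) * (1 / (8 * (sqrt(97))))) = 4 * sqrt(97) / 873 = 0.05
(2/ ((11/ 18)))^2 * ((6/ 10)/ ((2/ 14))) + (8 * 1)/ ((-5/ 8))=19472/ 605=32.19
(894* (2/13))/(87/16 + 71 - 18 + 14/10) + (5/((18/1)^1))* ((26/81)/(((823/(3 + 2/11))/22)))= 2.31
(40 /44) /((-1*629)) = -10 /6919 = -0.00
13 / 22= 0.59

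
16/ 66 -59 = -1939/ 33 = -58.76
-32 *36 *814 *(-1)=937728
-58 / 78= -0.74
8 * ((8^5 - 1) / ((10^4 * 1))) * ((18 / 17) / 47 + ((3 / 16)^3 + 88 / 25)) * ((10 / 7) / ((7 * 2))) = 1359271012837 / 143180800000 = 9.49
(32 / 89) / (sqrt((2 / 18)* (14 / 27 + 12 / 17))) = 0.97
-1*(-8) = 8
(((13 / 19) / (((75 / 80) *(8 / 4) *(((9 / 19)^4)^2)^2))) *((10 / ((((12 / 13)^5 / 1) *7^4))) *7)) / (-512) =-4.83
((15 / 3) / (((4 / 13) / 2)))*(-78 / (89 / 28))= -70980 / 89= -797.53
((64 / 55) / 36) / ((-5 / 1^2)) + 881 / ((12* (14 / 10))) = 3633677 / 69300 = 52.43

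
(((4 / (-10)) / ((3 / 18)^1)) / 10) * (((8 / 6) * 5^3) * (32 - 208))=7040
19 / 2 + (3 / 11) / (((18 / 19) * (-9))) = 9.47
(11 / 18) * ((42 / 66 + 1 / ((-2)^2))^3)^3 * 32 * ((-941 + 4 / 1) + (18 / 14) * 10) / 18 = -16669923065876691 / 49168782688256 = -339.03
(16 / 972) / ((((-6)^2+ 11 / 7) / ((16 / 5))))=448 / 319545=0.00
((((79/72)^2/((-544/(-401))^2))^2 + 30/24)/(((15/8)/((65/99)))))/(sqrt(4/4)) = 51338077045668691213/87375977396551286784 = 0.59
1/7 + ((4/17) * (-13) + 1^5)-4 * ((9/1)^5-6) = -28104696/119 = -236173.92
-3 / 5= -0.60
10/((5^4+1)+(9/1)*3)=10/653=0.02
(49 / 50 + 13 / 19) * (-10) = -1581 / 95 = -16.64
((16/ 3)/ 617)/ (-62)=-8/ 57381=-0.00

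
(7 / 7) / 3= 1 / 3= 0.33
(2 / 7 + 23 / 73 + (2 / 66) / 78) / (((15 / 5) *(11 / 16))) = 6325832 / 21702681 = 0.29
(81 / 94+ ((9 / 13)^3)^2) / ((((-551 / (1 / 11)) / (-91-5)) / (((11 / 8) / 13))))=0.00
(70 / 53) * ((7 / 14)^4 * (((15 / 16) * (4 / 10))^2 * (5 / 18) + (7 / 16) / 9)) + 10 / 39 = 1674115 / 6349824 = 0.26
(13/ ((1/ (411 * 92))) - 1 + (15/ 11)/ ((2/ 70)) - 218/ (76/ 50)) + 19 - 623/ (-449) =46120945941/ 93841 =491479.69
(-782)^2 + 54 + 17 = 611595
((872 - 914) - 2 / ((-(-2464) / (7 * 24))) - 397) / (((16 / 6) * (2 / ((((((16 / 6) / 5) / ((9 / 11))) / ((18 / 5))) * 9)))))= -9661 / 72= -134.18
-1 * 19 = -19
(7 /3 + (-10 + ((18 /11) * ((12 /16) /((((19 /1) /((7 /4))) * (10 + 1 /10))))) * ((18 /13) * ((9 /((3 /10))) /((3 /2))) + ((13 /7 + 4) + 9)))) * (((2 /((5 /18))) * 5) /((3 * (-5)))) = 2152564 /124735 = 17.26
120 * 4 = 480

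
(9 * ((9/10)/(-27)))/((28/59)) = -177/280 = -0.63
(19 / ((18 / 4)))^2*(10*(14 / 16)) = 12635 / 81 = 155.99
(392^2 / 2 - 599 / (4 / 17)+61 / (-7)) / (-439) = -2079771 / 12292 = -169.20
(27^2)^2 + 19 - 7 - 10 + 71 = 531514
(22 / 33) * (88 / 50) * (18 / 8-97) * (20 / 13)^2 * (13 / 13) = -133408 / 507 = -263.13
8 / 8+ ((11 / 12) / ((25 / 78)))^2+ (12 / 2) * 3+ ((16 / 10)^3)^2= 2747301 / 62500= 43.96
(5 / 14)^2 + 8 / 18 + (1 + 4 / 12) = 3361 / 1764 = 1.91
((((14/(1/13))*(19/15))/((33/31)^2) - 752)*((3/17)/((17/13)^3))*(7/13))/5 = -4.66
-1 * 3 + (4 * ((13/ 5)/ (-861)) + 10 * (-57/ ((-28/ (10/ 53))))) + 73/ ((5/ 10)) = 33501214/ 228165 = 146.83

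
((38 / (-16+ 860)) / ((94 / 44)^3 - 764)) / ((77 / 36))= -36784 / 1318017197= -0.00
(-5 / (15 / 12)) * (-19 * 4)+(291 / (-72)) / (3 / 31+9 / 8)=273329 / 909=300.69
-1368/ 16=-171/ 2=-85.50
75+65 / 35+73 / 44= 24183 / 308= 78.52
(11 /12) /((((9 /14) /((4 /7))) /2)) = 44 /27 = 1.63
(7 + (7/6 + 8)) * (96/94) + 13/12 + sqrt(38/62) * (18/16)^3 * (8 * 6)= 71.10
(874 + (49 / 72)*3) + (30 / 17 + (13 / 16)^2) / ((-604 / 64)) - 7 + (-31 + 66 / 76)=1963374241 / 2341104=838.65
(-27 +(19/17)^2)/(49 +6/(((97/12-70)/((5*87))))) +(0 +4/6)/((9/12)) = -38003510/13231287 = -2.87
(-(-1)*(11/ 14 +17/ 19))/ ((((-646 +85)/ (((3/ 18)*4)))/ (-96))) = 4768/ 24871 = 0.19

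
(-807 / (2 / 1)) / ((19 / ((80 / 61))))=-32280 / 1159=-27.85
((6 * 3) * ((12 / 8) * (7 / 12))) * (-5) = -315 / 4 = -78.75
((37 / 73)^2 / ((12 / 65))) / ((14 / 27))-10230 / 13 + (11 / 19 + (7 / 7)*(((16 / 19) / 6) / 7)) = -173288120051 / 221132184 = -783.64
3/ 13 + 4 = 4.23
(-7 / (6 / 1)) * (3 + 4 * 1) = -49 / 6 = -8.17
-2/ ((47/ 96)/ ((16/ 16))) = -192/ 47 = -4.09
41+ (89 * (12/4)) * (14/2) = 1910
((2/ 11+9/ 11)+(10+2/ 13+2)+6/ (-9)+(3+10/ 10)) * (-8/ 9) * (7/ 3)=-36008/ 1053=-34.20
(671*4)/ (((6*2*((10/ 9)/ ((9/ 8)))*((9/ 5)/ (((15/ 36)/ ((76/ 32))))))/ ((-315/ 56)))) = -124.16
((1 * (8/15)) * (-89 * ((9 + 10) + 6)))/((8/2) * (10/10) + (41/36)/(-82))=-85440/287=-297.70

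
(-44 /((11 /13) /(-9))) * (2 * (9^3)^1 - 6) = 679536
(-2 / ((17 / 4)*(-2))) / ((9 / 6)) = 8 / 51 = 0.16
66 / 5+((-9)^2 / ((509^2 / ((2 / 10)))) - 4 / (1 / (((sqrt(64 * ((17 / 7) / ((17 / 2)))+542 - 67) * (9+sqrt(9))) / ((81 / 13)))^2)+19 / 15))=769688328039057 / 76635241357855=10.04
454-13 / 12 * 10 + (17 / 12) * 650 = 1364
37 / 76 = 0.49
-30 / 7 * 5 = -150 / 7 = -21.43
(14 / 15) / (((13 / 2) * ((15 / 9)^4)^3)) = 4960116 / 15869140625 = 0.00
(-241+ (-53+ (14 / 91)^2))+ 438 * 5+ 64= 1960.02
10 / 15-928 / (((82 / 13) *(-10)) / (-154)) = -1392982 / 615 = -2265.01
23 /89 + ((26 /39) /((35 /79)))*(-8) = -110081 /9345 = -11.78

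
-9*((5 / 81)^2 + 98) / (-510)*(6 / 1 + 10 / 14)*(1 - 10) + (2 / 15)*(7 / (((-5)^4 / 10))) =-3777102841 / 36146250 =-104.50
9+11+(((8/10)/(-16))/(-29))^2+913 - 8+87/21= 2187945607/2354800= 929.14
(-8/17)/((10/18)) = -72/85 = -0.85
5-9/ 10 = 41/ 10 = 4.10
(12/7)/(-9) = -4/21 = -0.19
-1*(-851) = 851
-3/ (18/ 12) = -2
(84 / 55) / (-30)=-14 / 275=-0.05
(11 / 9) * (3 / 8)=11 / 24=0.46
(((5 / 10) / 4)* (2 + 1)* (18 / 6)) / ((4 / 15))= 135 / 32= 4.22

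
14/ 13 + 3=53/ 13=4.08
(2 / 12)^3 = 1 / 216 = 0.00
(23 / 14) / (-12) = -23 / 168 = -0.14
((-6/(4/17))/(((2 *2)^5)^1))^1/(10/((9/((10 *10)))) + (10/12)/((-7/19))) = -3213/14044160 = -0.00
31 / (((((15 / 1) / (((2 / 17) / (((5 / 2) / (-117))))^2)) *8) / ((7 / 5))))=10.96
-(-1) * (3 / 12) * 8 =2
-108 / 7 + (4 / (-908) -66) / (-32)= -679631 / 50848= -13.37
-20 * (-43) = 860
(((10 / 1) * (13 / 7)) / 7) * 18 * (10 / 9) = 2600 / 49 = 53.06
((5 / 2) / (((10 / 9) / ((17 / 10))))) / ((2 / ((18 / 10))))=1377 / 400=3.44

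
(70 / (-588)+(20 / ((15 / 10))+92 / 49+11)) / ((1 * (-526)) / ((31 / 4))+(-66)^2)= 79267 / 13027336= 0.01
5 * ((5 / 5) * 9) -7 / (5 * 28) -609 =-11281 / 20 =-564.05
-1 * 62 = -62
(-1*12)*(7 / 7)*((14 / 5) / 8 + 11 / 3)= -241 / 5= -48.20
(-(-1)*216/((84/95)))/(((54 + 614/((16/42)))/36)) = 82080/15547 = 5.28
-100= -100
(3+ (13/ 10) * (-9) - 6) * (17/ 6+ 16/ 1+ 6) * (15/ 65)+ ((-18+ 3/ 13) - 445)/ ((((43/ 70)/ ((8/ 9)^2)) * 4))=-211046549/ 905580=-233.05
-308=-308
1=1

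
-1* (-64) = 64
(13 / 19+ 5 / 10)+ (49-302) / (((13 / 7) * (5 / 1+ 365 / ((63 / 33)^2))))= -637992 / 5726695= -0.11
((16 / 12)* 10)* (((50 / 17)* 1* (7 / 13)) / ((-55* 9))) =-2800 / 65637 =-0.04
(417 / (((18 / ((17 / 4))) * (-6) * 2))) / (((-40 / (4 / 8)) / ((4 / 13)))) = 2363 / 74880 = 0.03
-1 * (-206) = 206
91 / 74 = 1.23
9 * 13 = 117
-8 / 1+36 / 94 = -358 / 47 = -7.62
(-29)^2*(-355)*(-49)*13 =190179535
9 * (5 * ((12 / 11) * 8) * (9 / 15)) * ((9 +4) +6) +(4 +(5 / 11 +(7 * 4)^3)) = 26433.55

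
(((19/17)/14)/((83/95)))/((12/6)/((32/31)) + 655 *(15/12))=14440/129694887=0.00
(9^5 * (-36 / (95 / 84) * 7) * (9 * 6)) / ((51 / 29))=-652473499104 / 1615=-404008358.58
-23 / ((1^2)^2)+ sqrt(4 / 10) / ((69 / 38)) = -23+ 38 * sqrt(10) / 345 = -22.65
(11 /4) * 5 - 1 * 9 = 19 /4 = 4.75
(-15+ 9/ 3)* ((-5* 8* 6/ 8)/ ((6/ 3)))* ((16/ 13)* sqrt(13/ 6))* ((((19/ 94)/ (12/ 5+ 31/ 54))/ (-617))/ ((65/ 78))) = -1477440* sqrt(78)/ 302720561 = -0.04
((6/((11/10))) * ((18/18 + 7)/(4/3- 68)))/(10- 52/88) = -0.07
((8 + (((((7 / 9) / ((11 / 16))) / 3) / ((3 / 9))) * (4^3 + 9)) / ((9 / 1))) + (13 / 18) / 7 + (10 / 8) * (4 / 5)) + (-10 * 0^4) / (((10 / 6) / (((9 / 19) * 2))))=228017 / 12474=18.28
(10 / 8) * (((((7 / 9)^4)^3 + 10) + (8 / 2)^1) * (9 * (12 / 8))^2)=19839273989675 / 6198727824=3200.54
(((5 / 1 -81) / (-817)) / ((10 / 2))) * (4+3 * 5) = 76 / 215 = 0.35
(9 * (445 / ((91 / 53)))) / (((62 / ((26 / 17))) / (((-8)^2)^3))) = 55643996160 / 3689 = 15083761.50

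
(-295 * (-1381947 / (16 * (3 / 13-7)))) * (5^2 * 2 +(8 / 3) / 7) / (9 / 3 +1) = -133503648005 / 2816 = -47408965.91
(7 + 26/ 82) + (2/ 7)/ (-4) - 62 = -31429/ 574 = -54.75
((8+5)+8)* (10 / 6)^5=21875 / 81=270.06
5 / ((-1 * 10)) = -1 / 2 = -0.50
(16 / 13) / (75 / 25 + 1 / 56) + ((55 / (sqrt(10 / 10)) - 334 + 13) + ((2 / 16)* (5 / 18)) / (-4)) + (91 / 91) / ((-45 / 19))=-1683223757 / 6327360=-266.02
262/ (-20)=-131/ 10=-13.10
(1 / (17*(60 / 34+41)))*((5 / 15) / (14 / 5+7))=5 / 106869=0.00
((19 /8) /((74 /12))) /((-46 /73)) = -4161 /6808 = -0.61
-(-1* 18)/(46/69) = 27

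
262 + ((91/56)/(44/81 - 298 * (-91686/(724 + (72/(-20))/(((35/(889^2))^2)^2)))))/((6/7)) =21025290469851317421945115/79194267091650145736032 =265.49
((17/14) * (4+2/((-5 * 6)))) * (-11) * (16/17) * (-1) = 5192/105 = 49.45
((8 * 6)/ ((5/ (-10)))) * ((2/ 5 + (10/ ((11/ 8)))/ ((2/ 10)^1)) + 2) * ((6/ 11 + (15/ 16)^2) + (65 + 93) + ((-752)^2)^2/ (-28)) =359991692905740909/ 8470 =42501970827124.07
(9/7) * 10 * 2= 180/7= 25.71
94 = 94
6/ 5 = 1.20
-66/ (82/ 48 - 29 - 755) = 0.08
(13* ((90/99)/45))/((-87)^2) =26/749331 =0.00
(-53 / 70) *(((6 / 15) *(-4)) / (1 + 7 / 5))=53 / 105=0.50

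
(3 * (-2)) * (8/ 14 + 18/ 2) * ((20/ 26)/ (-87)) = 1340/ 2639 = 0.51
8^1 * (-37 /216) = -37 /27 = -1.37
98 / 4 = 49 / 2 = 24.50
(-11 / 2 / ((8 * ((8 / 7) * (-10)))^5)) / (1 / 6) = 554631 / 107374182400000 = 0.00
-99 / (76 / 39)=-3861 / 76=-50.80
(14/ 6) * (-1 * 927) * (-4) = 8652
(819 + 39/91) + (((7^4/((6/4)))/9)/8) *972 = 156999/7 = 22428.43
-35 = -35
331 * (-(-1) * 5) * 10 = 16550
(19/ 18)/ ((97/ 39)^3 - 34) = -0.06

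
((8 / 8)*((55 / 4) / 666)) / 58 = 55 / 154512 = 0.00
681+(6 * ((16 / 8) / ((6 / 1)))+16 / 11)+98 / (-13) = 96799 / 143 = 676.92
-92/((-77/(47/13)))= 4324/1001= 4.32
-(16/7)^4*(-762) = 49938432/2401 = 20799.01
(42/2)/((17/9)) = 189/17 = 11.12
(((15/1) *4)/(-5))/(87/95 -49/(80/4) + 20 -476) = 4560/173863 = 0.03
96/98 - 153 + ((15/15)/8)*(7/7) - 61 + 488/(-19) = -1776941/7448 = -238.58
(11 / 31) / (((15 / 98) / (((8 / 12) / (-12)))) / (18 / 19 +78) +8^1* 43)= 53900 / 52248299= 0.00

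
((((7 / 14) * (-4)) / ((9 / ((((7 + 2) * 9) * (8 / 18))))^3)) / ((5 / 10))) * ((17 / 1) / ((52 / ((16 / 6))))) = -8704 / 39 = -223.18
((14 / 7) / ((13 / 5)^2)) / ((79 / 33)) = 0.12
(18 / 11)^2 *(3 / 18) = 54 / 121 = 0.45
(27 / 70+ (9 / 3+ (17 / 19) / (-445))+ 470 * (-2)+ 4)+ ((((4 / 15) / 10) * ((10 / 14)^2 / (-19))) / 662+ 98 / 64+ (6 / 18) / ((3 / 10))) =-36728310440443 / 39493913760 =-929.97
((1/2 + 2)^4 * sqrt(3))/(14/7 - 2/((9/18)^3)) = -625 * sqrt(3)/224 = -4.83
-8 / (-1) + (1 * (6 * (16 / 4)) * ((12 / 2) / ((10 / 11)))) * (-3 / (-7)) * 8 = 19288 / 35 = 551.09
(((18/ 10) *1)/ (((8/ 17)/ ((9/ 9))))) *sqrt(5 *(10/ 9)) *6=153 *sqrt(2)/ 4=54.09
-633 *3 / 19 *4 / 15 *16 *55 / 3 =-148544 / 19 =-7818.11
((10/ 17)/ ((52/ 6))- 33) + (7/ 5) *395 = 114935/ 221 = 520.07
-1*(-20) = 20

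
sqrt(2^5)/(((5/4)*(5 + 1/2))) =32*sqrt(2)/55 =0.82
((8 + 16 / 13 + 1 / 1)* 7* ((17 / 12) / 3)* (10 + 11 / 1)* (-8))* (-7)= 1551046 / 39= 39770.41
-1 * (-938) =938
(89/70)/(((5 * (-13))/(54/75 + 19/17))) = -69509/1933750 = -0.04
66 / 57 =22 / 19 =1.16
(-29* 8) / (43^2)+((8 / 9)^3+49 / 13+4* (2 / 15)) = 427509973 / 87614865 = 4.88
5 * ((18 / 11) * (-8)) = -720 / 11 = -65.45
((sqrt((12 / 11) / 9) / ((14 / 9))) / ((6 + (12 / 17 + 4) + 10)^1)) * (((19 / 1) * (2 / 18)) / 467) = 323 * sqrt(33) / 37972704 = 0.00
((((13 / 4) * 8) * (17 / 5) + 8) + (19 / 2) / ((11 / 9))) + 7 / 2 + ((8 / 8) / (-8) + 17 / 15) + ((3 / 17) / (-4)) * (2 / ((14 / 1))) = 17070631 / 157080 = 108.67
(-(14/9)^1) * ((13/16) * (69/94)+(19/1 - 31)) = 40019/2256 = 17.74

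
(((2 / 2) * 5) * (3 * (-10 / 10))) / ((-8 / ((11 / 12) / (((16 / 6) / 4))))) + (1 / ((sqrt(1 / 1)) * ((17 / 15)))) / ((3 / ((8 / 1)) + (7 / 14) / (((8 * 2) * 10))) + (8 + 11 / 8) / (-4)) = 2.13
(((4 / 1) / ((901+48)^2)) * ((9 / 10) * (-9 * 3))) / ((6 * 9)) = -9 / 4503005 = -0.00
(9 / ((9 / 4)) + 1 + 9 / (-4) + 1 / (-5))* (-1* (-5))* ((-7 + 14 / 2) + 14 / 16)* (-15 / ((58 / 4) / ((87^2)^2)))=-661178168.44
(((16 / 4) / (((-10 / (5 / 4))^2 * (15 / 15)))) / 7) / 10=1 / 1120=0.00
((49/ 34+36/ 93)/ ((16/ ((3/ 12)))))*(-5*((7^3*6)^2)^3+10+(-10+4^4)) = -11437838696567171380127/ 1054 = -10851839370557088595.95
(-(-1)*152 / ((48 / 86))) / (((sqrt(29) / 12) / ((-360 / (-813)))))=392160*sqrt(29) / 7859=268.72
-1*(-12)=12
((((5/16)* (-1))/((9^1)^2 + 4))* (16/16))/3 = -1/816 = -0.00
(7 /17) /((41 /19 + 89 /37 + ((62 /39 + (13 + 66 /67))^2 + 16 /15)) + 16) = 167997256245 /107793850645603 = 0.00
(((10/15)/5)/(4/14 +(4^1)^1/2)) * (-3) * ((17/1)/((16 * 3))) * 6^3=-1071/80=-13.39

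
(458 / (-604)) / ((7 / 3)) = -687 / 2114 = -0.32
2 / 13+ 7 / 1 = 7.15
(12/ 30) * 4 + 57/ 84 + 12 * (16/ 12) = 2559/ 140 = 18.28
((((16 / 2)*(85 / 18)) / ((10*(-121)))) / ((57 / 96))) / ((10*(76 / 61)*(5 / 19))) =-8296 / 517275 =-0.02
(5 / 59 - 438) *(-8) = 206696 / 59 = 3503.32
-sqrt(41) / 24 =-0.27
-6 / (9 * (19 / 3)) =-2 / 19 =-0.11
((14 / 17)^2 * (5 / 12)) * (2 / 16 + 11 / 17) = 0.22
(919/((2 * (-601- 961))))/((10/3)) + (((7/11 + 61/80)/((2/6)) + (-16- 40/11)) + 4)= -720271/62480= -11.53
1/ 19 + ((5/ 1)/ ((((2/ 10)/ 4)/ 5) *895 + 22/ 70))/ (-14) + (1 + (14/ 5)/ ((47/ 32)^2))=629296598/ 272181935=2.31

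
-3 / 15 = -1 / 5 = -0.20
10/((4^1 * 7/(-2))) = -5/7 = -0.71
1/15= 0.07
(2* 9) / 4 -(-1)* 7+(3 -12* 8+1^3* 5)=-153 / 2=-76.50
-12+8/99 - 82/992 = -589339/49104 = -12.00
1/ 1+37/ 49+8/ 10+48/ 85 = 12994/ 4165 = 3.12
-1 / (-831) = 1 / 831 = 0.00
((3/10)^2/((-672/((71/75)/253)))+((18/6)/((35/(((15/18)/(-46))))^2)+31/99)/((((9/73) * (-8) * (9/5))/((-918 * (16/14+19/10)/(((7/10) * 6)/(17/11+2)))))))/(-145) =-23010605736503797/8022388789800000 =-2.87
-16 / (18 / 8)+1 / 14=-887 / 126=-7.04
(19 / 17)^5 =2476099 / 1419857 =1.74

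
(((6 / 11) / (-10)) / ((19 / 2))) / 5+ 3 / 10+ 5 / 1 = 55373 / 10450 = 5.30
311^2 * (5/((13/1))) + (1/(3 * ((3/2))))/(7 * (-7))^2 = 10450220471/280917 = 37200.38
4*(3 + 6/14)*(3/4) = 72/7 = 10.29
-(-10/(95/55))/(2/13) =715/19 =37.63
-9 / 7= -1.29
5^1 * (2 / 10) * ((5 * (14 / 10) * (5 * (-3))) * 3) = -315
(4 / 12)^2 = 1 / 9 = 0.11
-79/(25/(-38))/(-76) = -79/50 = -1.58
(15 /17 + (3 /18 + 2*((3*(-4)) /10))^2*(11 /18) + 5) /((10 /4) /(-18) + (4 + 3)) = 2459443 /1889550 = 1.30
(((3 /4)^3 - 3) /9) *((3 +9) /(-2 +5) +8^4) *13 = -732875 /48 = -15268.23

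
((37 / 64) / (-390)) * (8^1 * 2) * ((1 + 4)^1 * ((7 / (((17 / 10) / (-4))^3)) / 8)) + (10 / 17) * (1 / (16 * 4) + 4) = 22771235 / 6131424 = 3.71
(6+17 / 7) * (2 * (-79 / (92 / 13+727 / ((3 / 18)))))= -60593 / 198793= -0.30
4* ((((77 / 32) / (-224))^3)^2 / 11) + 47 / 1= 13546827679130613019 / 288230376151711744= 47.00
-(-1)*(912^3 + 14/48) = 18205212679/24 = 758550528.29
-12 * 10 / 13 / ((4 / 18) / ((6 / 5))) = -648 / 13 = -49.85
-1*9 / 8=-9 / 8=-1.12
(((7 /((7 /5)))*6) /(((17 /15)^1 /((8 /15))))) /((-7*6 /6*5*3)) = -16 /119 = -0.13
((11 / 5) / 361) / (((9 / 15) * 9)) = 11 / 9747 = 0.00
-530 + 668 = 138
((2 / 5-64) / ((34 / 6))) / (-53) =18 / 85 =0.21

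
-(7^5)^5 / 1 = -1341068619663964900807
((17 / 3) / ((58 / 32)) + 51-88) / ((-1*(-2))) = -2947 / 174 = -16.94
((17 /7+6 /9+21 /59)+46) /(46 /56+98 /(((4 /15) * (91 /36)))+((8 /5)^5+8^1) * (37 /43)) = 428124125000 /1403490091173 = 0.31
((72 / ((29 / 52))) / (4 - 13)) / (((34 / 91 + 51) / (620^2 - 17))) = -14551202848 / 135575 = -107329.54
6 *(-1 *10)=-60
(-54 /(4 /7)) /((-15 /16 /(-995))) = -100296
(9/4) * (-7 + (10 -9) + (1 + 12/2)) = 9/4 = 2.25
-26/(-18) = 1.44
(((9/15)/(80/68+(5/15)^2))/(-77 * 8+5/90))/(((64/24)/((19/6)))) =-78489/87365560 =-0.00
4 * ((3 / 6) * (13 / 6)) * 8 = 104 / 3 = 34.67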